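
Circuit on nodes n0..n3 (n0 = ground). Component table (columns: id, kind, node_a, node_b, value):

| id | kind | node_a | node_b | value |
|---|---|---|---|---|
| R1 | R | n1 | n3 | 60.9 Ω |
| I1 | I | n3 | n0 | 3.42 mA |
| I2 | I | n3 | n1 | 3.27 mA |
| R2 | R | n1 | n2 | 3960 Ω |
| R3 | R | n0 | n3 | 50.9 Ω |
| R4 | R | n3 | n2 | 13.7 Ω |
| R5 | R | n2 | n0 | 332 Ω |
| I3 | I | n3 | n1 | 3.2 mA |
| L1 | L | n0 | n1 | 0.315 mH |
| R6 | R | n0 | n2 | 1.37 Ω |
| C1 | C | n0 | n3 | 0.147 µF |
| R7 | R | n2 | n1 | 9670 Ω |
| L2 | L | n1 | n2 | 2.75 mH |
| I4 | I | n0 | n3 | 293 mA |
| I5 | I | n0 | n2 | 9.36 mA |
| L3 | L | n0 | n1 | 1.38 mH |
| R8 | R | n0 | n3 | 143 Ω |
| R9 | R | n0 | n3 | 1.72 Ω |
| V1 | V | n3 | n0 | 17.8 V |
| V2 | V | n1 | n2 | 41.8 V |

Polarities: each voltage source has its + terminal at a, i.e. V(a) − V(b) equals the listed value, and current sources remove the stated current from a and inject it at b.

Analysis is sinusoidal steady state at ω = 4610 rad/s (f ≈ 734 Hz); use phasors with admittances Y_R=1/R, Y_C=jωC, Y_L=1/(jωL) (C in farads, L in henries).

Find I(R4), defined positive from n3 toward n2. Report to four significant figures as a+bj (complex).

Element admittances at ω=4610 rad/s:
  Y(R1) = 0.01642+0.000j S between n1,n3
  I1: injects 0.00342 A into n0 (from n3)
  I2: injects 0.00327 A into n1 (from n3)
  Y(R2) = 0.0002525+0.000j S between n1,n2
  Y(R3) = 0.01965+0.000j S between n0,n3
  Y(R4) = 0.07299+0.000j S between n3,n2
  Y(R5) = 0.003012+0.000j S between n2,n0
  I3: injects 0.0032 A into n1 (from n3)
  Y(L1) = 0.000-0.6886j S between n0,n1
  Y(R6) = 0.7299+0.000j S between n0,n2
  Y(C1) = 0.000+0.0006777j S between n0,n3
  Y(R7) = 0.0001034+0.000j S between n2,n1
  Y(L2) = 0.000-0.07888j S between n1,n2
  I4: injects 0.293 A into n3 (from n0)
  I5: injects 0.00936 A into n2 (from n0)
  Y(L3) = 0.000-0.1572j S between n0,n1
  Y(R8) = 0.006993+0.000j S between n0,n3
  Y(R9) = 0.5814+0.000j S between n0,n3
  V1: constraint V(n3)−V(n0) = 17.8
  V2: constraint V(n1)−V(n2) = 41.8
Assemble and solve the 5×5 MNA system:
  V(n1)=20.86+21.45j  V(n2)=-20.94+21.45j  V(n3)=17.80+0.000j
  i(V1)=-13.32+1.906j  i(V2)=-18.20+20.59j

2.828-1.566j A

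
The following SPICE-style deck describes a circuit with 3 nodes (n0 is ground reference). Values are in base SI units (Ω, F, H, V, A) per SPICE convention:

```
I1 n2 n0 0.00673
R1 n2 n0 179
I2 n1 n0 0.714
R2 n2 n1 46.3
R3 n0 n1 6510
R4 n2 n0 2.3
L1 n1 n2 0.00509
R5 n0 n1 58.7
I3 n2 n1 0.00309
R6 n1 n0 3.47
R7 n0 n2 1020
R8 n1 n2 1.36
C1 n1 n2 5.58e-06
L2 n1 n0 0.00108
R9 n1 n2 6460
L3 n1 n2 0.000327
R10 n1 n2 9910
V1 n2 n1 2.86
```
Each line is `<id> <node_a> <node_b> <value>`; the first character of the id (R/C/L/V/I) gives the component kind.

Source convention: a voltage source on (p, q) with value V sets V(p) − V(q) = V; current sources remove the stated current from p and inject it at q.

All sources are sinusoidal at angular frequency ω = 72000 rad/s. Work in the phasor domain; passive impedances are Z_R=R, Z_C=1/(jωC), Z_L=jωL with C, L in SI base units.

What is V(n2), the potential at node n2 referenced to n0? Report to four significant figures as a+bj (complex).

0.2052-0.04572j V

Apply KCL at each of the 2 non-ground nodes and solve the resulting linear system.
Node n1: branches {I2, R2, R3, L1, R5, I3, R6, R8, C1, L2, R9, L3, R10, V1} → V_1 = -2.655-0.04572j
Node n2: branches {I1, R1, R2, R4, L1, I3, R7, R8, C1, R9, L3, R10, V1} → V_2 = 0.2052-0.04572j
Source currents: i(V1)=-2.266-0.9996j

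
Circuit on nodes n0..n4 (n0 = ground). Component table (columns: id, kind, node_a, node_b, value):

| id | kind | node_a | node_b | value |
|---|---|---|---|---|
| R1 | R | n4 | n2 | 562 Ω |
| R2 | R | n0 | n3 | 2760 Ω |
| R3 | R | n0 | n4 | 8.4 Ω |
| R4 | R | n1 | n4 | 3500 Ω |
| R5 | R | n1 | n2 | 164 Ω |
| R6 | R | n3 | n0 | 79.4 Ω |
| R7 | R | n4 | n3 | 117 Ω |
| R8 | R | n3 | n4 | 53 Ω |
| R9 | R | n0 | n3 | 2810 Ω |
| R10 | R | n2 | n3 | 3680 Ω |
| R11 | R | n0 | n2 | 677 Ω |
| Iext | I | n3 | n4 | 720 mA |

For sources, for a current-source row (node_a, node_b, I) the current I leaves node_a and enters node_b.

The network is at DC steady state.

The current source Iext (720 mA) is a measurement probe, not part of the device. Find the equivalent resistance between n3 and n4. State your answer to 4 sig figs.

R_eq = 25.23 Ω

Element admittances at DC:
  Y(R1) = 0.001779 S between n4,n2
  Y(R2) = 0.0003623 S between n0,n3
  Y(R3) = 0.1190 S between n0,n4
  Y(R4) = 0.0002857 S between n1,n4
  Y(R5) = 0.006098 S between n1,n2
  Y(R6) = 0.01259 S between n3,n0
  Y(R7) = 0.008547 S between n4,n3
  Y(R8) = 0.01887 S between n3,n4
  Y(R9) = 0.0003559 S between n0,n3
  Y(R10) = 0.0002717 S between n2,n3
  Y(R11) = 0.001477 S between n0,n2
  Iext: injects 0.72 A into n4 (from n3)
Assemble and solve the 4×4 MNA system:
  V(n1)=-0.09040  V(n2)=-0.1804  V(n3)=-16.34  V(n4)=1.829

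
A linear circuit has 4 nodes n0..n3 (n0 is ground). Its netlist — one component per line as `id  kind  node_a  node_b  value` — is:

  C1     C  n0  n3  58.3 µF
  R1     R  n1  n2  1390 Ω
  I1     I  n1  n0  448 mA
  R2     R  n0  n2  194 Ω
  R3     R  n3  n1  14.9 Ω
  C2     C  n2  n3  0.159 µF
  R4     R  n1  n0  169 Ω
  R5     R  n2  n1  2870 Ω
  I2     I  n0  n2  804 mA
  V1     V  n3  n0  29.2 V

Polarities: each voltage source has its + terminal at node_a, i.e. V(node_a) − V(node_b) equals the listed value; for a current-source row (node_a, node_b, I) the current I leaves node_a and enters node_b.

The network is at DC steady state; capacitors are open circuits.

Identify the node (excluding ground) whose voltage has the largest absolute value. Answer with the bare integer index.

Element admittances at DC:
  Y(C1) = 0.000 S between n0,n3
  Y(R1) = 0.0007194 S between n1,n2
  I1: injects 0.448 A into n0 (from n1)
  Y(R2) = 0.005155 S between n0,n2
  Y(R3) = 0.06711 S between n3,n1
  Y(C2) = 0.000 S between n2,n3
  Y(R4) = 0.005917 S between n1,n0
  Y(R5) = 0.0003484 S between n2,n1
  I2: injects 0.804 A into n2 (from n0)
  V1: constraint V(n3)−V(n0) = 29.2
Assemble and solve the 4×4 MNA system:
  V(n1)=22.32  V(n2)=133.0  V(n3)=29.20
  i(V1)=-0.4618

2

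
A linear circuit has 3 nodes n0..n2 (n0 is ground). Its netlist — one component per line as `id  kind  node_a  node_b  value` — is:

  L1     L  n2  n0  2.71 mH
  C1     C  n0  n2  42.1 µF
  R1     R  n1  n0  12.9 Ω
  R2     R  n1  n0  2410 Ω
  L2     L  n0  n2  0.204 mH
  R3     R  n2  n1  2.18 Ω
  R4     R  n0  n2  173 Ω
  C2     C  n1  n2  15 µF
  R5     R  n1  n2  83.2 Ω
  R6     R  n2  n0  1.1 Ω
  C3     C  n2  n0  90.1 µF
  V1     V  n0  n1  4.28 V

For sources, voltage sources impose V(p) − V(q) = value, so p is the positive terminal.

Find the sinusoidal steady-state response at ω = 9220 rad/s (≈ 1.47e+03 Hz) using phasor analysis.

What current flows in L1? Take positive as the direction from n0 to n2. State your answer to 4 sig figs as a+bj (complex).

Apply KCL at each of the 2 non-ground nodes and solve the resulting linear system.
Node n1: branches {R1, R2, R3, C2, R5, V1} → V_1 = -4.280+0.000j
Node n2: branches {L1, C1, L2, R3, R4, C2, R5, R6, C3} → V_2 = -1.284+0.3005j
Source currents: i(V1)=-1.702-0.5559j

-0.01203-0.05138j A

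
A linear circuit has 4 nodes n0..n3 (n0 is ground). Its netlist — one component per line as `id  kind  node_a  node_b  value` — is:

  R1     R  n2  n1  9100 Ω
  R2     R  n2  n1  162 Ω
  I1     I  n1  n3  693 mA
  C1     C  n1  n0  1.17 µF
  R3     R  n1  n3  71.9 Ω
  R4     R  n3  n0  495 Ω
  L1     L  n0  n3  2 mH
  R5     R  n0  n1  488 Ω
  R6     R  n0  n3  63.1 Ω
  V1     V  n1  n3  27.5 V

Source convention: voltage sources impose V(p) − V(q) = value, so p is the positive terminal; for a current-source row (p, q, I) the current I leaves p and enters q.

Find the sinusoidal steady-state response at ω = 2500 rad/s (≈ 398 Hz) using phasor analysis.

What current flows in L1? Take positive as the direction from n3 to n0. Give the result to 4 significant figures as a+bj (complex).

-0.06478-0.07508j A

MNA unknowns: 3 node voltages V₁..V_3 plus 1 source current (V1)
R1: Y=0.0001099+0.000j on G[2,1]
R2: Y=0.006173+0.000j on G[2,1]
I1: z[1]−=0.693, z[3]+=0.693
C1: Y=0.000+0.002925j on G[1,0]
R3: Y=0.01391+0.000j on G[1,3]
R4: Y=0.002020+0.000j on G[3,0]
L1: Y=0.000-0.2000j on G[0,3]
R5: Y=0.002049+0.000j on G[0,1]
R6: Y=0.01585+0.000j on G[0,3]
V1: row V1−V3=27.5, i_V1 at 1,3
solve → V1=27.88-0.3239j, V2=27.88-0.3239j, V3=0.3754-0.3239j
aux → i_V1=-1.134-0.08087j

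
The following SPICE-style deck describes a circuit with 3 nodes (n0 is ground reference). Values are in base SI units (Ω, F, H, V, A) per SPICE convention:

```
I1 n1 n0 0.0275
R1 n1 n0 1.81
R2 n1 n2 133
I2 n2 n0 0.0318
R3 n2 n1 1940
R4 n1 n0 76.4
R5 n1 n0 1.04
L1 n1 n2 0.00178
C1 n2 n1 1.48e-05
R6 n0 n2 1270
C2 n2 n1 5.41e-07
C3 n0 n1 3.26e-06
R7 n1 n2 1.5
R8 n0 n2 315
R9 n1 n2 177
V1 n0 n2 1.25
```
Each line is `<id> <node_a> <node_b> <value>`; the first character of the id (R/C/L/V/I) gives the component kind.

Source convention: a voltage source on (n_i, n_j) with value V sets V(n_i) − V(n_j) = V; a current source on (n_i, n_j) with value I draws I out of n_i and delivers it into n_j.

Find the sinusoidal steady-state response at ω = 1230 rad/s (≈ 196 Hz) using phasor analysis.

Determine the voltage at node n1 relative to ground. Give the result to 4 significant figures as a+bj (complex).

-0.4298+0.1635j V

Apply KCL at each of the 2 non-ground nodes and solve the resulting linear system.
Node n1: branches {I1, R1, R2, R3, R4, R5, L1, C1, C2, C3, R7, R9} → V_1 = -0.4298+0.1635j
Node n2: branches {R2, I2, R3, L1, C1, R6, C2, R7, R8, R9, V1} → V_2 = -1.250+0.000j
Source currents: i(V1)=-0.6027+0.2479j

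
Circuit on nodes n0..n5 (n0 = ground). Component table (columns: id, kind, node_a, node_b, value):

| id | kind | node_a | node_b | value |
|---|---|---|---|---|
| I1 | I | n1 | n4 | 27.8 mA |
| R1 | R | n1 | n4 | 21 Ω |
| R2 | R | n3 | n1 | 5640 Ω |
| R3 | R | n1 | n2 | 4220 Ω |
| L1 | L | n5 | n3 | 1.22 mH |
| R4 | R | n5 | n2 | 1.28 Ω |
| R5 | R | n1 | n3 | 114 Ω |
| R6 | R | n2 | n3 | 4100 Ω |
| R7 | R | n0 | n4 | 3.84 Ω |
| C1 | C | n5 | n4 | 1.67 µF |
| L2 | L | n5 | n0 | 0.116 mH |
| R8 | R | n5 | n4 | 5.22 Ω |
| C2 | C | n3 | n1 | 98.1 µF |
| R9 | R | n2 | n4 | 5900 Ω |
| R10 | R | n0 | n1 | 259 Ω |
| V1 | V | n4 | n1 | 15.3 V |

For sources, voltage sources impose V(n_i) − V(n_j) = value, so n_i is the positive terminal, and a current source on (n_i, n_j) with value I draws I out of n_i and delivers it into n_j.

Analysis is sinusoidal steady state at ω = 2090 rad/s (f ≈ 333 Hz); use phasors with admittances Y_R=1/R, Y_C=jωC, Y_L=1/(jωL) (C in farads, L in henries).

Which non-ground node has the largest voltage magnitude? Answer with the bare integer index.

Apply KCL at each of the 5 non-ground nodes and solve the resulting linear system.
Node n1: branches {I1, R1, R2, R3, R5, C2, R10, V1} → V_1 = -7.575+6.626j
Node n2: branches {R3, R4, R6, R9} → V_2 = 0.4262-0.4796j
Node n3: branches {R2, L1, R5, R6, C2} → V_3 = 8.428-9.041j
Node n4: branches {I1, R1, R7, C1, R8, R9, V1} → V_4 = 7.725+6.626j
Node n5: branches {L1, R4, C1, L2, R8} → V_5 = 0.4245-0.4806j
Source currents: i(V1)=-4.087-3.114j

3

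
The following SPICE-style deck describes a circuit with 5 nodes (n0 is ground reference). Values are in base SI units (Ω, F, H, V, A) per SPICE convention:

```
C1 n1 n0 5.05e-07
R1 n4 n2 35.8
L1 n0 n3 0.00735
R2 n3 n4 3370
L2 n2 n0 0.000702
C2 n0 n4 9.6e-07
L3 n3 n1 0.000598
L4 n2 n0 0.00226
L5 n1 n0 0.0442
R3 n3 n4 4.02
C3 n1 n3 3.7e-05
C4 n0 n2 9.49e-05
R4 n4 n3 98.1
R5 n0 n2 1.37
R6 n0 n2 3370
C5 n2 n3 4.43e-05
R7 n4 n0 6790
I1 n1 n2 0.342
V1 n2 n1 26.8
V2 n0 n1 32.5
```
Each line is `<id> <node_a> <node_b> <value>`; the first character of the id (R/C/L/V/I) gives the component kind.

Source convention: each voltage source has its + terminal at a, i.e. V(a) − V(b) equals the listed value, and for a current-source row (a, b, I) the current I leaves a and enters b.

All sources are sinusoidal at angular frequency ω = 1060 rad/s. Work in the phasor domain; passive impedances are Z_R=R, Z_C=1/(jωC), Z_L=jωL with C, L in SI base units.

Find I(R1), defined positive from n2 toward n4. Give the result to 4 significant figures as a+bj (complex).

Apply KCL at each of the 4 non-ground nodes and solve the resulting linear system.
Node n1: branches {C1, L3, L5, C3, I1, V1, V2} → V_1 = -32.50+0.000j
Node n2: branches {R1, L2, L4, C4, R5, R6, C5, I1, V1} → V_2 = -5.700+0.000j
Node n3: branches {L1, R2, L3, R3, C3, R4, C5} → V_3 = -30.71+0.3919j
Node n4: branches {R1, R2, C2, R3, R4, R7} → V_4 = -28.26+0.4537j
Source currents: i(V1)=3.856-10.63j, i(V2)=-4.117+14.06j

0.6302-0.01267j A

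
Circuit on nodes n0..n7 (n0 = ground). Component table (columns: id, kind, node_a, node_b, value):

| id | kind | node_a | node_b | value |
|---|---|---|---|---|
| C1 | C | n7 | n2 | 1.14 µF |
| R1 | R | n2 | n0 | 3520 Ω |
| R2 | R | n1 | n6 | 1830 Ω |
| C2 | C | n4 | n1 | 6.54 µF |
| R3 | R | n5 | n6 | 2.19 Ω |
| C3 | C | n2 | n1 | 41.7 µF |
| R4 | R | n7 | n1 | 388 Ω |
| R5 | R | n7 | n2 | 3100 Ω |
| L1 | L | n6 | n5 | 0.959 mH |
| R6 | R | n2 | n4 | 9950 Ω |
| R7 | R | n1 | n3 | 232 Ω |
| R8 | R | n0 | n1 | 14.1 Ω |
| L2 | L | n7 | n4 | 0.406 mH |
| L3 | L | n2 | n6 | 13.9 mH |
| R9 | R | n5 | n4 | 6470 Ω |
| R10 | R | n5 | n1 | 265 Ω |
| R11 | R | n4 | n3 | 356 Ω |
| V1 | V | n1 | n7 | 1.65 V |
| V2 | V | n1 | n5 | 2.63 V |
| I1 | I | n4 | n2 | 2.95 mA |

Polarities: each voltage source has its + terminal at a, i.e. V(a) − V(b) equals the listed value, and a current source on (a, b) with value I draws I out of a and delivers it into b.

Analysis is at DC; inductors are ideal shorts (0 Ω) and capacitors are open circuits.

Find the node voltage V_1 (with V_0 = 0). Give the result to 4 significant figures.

0.01049 V

Element admittances at DC:
  Y(C1) = 0.000 S between n7,n2
  Y(R1) = 0.0002841 S between n2,n0
  Y(R2) = 0.0005464 S between n1,n6
  Y(C2) = 0.000 S between n4,n1
  Y(R3) = 0.4566 S between n5,n6
  Y(C3) = 0.000 S between n2,n1
  Y(R4) = 0.002577 S between n7,n1
  Y(R5) = 0.0003226 S between n7,n2
  L1: short n6↔n5 (DC inductor)
  Y(R6) = 0.0001005 S between n2,n4
  Y(R7) = 0.004310 S between n1,n3
  Y(R8) = 0.07092 S between n0,n1
  L2: short n7↔n4 (DC inductor)
  L3: short n2↔n6 (DC inductor)
  Y(R9) = 0.0001546 S between n5,n4
  Y(R10) = 0.003774 S between n5,n1
  Y(R11) = 0.002809 S between n4,n3
  V1: constraint V(n1)−V(n7) = 1.65
  V2: constraint V(n1)−V(n5) = 2.63
  I1: injects 0.00295 A into n2 (from n4)
Assemble and solve the 12×12 MNA system:
  V(n1)=0.01049  V(n2)=-2.620  V(n3)=-0.6405  V(n4)=-1.640  V(n5)=-2.620  V(n6)=-2.620  V(n7)=-1.640
  i(L1)=0.005546  i(L2)=0.0003938  i(L3)=0.004109  i(V1)=-0.003543  i(V2)=-0.01562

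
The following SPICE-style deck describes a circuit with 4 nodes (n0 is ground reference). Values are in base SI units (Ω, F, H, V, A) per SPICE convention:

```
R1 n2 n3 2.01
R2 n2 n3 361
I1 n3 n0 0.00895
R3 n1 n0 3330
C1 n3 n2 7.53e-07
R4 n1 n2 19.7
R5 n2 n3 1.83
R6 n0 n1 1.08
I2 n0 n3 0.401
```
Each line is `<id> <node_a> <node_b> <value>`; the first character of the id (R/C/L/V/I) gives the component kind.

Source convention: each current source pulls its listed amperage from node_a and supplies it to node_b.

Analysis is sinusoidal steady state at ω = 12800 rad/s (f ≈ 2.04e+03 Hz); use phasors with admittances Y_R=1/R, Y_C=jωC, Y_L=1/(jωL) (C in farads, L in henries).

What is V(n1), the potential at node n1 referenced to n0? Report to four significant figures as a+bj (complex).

Apply KCL at each of the 3 non-ground nodes and solve the resulting linear system.
Node n1: branches {R3, R4, R6} → V_1 = 0.4233+0.000j
Node n2: branches {R1, R2, C1, R4, R5} → V_2 = 8.147+0.000j
Node n3: branches {R1, R2, I1, C1, R5, I2} → V_3 = 8.521-0.003449j

0.4233+0.000j V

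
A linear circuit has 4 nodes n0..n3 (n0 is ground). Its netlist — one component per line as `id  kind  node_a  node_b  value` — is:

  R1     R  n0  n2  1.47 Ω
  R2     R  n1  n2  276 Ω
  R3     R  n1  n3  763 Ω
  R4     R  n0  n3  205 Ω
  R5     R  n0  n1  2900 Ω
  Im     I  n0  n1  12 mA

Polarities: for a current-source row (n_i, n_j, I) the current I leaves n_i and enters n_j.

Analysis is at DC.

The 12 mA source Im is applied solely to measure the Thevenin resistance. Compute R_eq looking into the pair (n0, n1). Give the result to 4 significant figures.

Element admittances at DC:
  Y(R1) = 0.6803 S between n0,n2
  Y(R2) = 0.003623 S between n1,n2
  Y(R3) = 0.001311 S between n1,n3
  Y(R4) = 0.004878 S between n0,n3
  Y(R5) = 0.0003448 S between n0,n1
  Im: injects 0.012 A into n1 (from n0)
Assemble and solve the 3×3 MNA system:
  V(n1)=2.409  V(n2)=0.01276  V(n3)=0.5101

R_eq = 200.7 Ω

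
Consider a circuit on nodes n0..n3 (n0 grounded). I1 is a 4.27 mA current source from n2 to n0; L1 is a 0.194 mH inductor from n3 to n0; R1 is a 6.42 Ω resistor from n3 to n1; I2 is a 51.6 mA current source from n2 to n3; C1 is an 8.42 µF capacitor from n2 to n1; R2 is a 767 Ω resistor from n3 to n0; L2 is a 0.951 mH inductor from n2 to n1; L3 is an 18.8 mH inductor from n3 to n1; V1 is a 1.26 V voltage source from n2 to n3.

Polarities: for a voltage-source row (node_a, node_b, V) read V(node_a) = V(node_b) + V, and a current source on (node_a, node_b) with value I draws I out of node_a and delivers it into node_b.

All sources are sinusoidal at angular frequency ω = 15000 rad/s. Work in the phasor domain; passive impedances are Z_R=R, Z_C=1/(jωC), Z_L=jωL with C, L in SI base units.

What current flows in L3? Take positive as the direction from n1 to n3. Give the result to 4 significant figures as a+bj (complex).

0.001447-0.0004890j A

Apply KCL at each of the 3 non-ground nodes and solve the resulting linear system.
Node n1: branches {R1, C1, L2, L3} → V_1 = 0.1379+0.3956j
Node n2: branches {I1, I2, C1, L2, V1} → V_2 = 1.260-0.01243j
Node n3: branches {L1, R1, I2, R2, L3, V1} → V_3 = -4.714e-05-0.01243j
Source currents: i(V1)=-0.07880-0.06306j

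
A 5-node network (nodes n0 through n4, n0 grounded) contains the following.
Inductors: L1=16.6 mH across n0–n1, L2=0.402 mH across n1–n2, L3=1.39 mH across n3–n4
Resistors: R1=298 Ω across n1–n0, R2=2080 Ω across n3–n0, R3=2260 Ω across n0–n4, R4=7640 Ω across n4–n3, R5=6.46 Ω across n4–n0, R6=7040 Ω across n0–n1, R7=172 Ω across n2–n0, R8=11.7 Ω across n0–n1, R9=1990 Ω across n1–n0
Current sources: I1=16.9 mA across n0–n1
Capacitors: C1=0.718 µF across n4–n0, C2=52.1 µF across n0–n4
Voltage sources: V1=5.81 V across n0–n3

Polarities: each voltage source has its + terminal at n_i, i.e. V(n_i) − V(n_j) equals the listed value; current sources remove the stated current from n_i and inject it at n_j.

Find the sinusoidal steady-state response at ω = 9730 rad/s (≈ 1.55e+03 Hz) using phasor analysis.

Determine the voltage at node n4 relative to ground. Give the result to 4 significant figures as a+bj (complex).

Element admittances at ω=9730 rad/s:
  Y(L1) = 0.000-0.006191j S between n0,n1
  Y(R1) = 0.003356+0.000j S between n1,n0
  Y(R2) = 0.0004808+0.000j S between n3,n0
  Y(R3) = 0.0004425+0.000j S between n0,n4
  Y(R4) = 0.0001309+0.000j S between n4,n3
  I1: injects 0.0169 A into n1 (from n0)
  Y(C1) = 0.000+0.006986j S between n4,n0
  Y(R5) = 0.1548+0.000j S between n4,n0
  Y(R6) = 0.0001420+0.000j S between n0,n1
  Y(L2) = 0.000-0.2557j S between n1,n2
  Y(R7) = 0.005814+0.000j S between n2,n0
  Y(R8) = 0.08547+0.000j S between n0,n1
  Y(R9) = 0.0005025+0.000j S between n1,n0
  Y(L3) = 0.000-0.07394j S between n3,n4
  Y(C2) = 0.000+0.5069j S between n0,n4
  V1: constraint V(n0)−V(n3) = 5.81
Assemble and solve the 5×5 MNA system:
  V(n1)=0.1766+0.01172j  V(n2)=0.1768+0.007700j  V(n3)=-5.810+0.000j  V(n4)=0.8676+0.3081j
  i(V1)=-0.02645+0.4937j

0.8676+0.3081j V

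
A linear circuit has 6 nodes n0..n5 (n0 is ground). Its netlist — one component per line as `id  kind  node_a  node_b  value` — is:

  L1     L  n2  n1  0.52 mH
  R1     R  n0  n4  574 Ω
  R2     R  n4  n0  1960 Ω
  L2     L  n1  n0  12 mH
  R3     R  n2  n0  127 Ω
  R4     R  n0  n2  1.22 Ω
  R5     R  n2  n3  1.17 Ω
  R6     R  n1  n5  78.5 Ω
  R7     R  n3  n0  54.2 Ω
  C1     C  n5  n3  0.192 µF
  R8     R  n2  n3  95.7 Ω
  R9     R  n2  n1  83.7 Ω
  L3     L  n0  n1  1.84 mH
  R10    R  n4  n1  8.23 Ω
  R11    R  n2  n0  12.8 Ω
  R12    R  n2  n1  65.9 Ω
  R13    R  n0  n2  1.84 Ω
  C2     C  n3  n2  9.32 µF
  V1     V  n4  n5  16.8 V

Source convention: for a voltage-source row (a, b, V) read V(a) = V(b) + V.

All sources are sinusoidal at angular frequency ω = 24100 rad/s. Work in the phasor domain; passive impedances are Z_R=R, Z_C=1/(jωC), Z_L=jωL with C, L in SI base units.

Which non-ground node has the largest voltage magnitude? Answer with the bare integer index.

MNA unknowns: 5 node voltages V₁..V_5 plus 1 source current (V1)
L1: Y=0.000-0.07980j on G[2,1]
R1: Y=0.001742+0.000j on G[0,4]
R2: Y=0.0005102+0.000j on G[4,0]
L2: Y=0.000-0.003458j on G[1,0]
R3: Y=0.007874+0.000j on G[2,0]
R4: Y=0.8197+0.000j on G[0,2]
R5: Y=0.8547+0.000j on G[2,3]
R6: Y=0.01274+0.000j on G[1,5]
R7: Y=0.01845+0.000j on G[3,0]
C1: Y=0.000+0.004627j on G[5,3]
R8: Y=0.01045+0.000j on G[2,3]
R9: Y=0.01195+0.000j on G[2,1]
L3: Y=0.000-0.02255j on G[0,1]
R10: Y=0.1215+0.000j on G[4,1]
R11: Y=0.07812+0.000j on G[2,0]
R12: Y=0.01517+0.000j on G[2,1]
R13: Y=0.5435+0.000j on G[0,2]
C2: Y=0.000+0.2246j on G[3,2]
V1: row V4−V5=16.8, i_V1 at 4,5
solve → V1=-0.6337+0.1666j, V2=-0.004147-0.01134j, V3=-0.02764-0.08788j, V4=0.9714+0.6995j, V5=-15.83+0.6995j
aux → i_V1=-0.1972-0.06633j

5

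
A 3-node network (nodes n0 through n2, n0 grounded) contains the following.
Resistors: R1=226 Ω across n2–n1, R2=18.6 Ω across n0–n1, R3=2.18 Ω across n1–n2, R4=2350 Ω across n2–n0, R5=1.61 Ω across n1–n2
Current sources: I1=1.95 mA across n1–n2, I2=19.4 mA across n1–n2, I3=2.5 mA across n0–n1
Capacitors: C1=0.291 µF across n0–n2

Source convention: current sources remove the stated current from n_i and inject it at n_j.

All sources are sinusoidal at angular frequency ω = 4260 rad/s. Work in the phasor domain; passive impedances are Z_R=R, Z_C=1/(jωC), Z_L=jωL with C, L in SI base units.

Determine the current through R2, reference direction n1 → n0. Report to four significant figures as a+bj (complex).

0.002470-8.066e-05j A

Apply KCL at each of the 2 non-ground nodes and solve the resulting linear system.
Node n1: branches {R1, R2, I1, R3, I2, R5, I3} → V_1 = 0.04594-0.001500j
Node n2: branches {R1, I1, R3, R4, C1, I2, R5} → V_2 = 0.06561-0.001575j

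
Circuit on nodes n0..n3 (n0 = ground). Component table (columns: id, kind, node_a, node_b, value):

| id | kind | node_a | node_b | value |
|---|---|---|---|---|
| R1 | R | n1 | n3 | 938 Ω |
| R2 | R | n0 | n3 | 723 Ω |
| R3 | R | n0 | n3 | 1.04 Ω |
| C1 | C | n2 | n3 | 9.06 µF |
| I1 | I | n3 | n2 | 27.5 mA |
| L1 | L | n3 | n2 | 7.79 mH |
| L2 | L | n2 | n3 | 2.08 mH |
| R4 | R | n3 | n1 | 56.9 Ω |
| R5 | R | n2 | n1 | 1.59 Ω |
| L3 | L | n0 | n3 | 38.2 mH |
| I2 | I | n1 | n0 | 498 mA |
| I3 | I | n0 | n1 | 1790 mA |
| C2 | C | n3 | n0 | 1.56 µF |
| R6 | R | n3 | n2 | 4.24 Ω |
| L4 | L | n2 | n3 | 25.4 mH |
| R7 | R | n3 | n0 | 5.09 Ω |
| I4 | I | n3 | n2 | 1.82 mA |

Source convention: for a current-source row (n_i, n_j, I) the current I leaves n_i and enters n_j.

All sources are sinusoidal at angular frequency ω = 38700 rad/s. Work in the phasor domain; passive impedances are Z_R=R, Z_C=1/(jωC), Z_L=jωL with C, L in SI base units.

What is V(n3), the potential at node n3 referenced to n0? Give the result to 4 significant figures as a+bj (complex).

1.111-0.05723j V

Apply KCL at each of the 3 non-ground nodes and solve the resulting linear system.
Node n1: branches {R1, R4, R5, I2, I3} → V_1 = 4.907-2.424j
Node n2: branches {C1, I1, L1, L2, R5, R6, L4, I4} → V_2 = 2.965-2.494j
Node n3: branches {R1, R2, R3, C1, I1, L1, L2, R4, L3, C2, R6, L4, R7, I4} → V_3 = 1.111-0.05723j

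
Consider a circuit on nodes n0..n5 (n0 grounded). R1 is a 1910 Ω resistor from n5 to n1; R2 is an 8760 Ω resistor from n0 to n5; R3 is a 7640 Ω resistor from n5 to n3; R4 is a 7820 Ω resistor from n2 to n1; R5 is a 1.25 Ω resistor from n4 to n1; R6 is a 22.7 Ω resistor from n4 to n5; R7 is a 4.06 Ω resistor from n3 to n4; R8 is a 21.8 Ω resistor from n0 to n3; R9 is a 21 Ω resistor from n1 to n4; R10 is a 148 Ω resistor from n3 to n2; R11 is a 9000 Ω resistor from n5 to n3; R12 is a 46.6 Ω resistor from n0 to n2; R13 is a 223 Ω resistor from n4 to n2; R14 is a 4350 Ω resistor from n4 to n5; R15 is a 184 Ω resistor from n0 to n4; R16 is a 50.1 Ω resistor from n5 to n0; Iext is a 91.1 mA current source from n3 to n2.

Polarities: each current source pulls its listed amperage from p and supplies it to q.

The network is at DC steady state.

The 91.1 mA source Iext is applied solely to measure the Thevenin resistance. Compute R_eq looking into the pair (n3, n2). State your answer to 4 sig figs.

R_eq = 36.79 Ω

Element admittances at DC:
  Y(R1) = 0.0005236 S between n5,n1
  Y(R2) = 0.0001142 S between n0,n5
  Y(R3) = 0.0001309 S between n5,n3
  Y(R4) = 0.0001279 S between n2,n1
  Y(R5) = 0.8000 S between n4,n1
  Y(R6) = 0.04405 S between n4,n5
  Y(R7) = 0.2463 S between n3,n4
  Y(R8) = 0.04587 S between n0,n3
  Y(R9) = 0.04762 S between n1,n4
  Y(R10) = 0.006757 S between n3,n2
  Y(R11) = 0.0001111 S between n5,n3
  Y(R12) = 0.02146 S between n0,n2
  Y(R13) = 0.004484 S between n4,n2
  Y(R14) = 0.0002299 S between n4,n5
  Y(R15) = 0.005435 S between n0,n4
  Y(R16) = 0.01996 S between n5,n0
  Iext: injects 0.0911 A into n2 (from n3)
Assemble and solve the 5×5 MNA system:
  V(n1)=-0.7374  V(n2)=2.495  V(n3)=-0.8562  V(n4)=-0.7381  V(n5)=-0.5110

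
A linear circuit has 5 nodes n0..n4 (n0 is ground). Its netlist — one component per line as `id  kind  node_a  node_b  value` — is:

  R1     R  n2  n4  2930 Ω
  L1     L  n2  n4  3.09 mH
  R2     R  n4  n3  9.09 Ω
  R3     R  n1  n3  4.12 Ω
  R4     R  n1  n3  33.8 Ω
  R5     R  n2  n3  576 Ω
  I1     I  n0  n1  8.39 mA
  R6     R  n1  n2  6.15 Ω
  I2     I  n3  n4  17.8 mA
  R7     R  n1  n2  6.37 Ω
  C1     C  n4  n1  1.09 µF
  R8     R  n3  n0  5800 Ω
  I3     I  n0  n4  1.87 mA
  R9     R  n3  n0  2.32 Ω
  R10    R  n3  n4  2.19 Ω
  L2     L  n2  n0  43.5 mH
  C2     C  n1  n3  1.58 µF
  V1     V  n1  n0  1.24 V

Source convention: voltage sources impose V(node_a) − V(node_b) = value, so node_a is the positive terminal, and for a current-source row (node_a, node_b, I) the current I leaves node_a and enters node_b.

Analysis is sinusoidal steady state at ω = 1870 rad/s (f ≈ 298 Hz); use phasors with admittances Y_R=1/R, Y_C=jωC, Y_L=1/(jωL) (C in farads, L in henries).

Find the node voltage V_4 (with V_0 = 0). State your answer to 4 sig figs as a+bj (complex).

0.7206-0.1633j V

Element admittances at ω=1870 rad/s:
  Y(R1) = 0.0003413+0.000j S between n2,n4
  Y(L1) = 0.000-0.1731j S between n2,n4
  Y(R2) = 0.1100+0.000j S between n4,n3
  Y(R3) = 0.2427+0.000j S between n1,n3
  Y(R4) = 0.02959+0.000j S between n1,n3
  Y(R5) = 0.001736+0.000j S between n2,n3
  I1: injects 0.00839 A into n1 (from n0)
  Y(R6) = 0.1626+0.000j S between n1,n2
  I2: injects 0.0178 A into n4 (from n3)
  Y(R7) = 0.1570+0.000j S between n1,n2
  Y(C1) = 0.000+0.002038j S between n4,n1
  Y(R8) = 0.0001724+0.000j S between n3,n0
  I3: injects 0.00187 A into n4 (from n0)
  Y(R9) = 0.4310+0.000j S between n3,n0
  Y(R10) = 0.4566+0.000j S between n3,n4
  Y(L2) = 0.000-0.01229j S between n2,n0
  Y(C2) = 0.000+0.002955j S between n1,n3
  V1: constraint V(n1)−V(n0) = 1.24
Assemble and solve the 5×5 MNA system:
  V(n1)=1.240+0.000j  V(n2)=1.030+0.2052j  V(n3)=0.5738-0.07090j  V(n4)=0.7206-0.1633j
  i(V1)=-0.2397+0.04323j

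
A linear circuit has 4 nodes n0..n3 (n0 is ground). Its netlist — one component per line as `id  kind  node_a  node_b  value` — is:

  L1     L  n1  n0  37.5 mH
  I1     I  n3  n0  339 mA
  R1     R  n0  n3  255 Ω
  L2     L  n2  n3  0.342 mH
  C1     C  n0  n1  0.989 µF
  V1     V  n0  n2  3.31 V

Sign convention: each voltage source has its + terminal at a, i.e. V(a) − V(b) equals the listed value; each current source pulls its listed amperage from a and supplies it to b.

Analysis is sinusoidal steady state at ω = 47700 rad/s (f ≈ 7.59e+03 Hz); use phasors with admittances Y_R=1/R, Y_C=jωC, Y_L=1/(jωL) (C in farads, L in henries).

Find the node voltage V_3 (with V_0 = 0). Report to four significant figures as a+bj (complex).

-3.649-5.297j V

MNA unknowns: 3 node voltages V₁..V_3 plus 1 source current (V1)
L1: Y=0.000-0.0005590j on G[1,0]
I1: z[3]−=0.339, z[0]+=0.339
R1: Y=0.003922+0.000j on G[0,3]
L2: Y=0.000-0.06130j on G[2,3]
C1: Y=0.000+0.04718j on G[0,1]
V1: row V0−V2=3.31, i_V1 at 0,2
solve → V1=0.000+0.000j, V2=-3.310+0.000j, V3=-3.649-5.297j
aux → i_V1=0.3247-0.02077j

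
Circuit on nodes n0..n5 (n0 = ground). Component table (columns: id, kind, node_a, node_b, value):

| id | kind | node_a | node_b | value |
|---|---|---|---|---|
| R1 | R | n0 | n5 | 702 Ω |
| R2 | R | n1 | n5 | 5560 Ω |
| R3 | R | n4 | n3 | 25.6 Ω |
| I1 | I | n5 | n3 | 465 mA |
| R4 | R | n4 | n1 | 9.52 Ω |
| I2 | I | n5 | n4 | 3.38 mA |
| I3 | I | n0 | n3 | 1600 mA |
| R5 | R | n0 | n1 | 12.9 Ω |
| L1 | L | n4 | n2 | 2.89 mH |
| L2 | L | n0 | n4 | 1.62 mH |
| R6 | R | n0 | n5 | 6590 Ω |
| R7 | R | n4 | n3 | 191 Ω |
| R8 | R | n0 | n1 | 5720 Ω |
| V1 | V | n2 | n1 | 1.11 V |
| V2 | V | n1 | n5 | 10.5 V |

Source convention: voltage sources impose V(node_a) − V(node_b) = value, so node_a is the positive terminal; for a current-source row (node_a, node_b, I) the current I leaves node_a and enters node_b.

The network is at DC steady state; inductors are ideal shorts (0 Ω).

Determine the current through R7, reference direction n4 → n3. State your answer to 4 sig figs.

MNA unknowns: 5 node voltages V₁..V_5 plus 4 source currents (L1, L2, V1, V2)
R1: Y=0.001425 on G[0,5]
R2: Y=0.0001799 on G[1,5]
R3: Y=0.03906 on G[4,3]
I1: z[5]−=0.465, z[3]+=0.465
R4: Y=0.1050 on G[4,1]
I2: z[5]−=0.00338, z[4]+=0.00338
I3: z[0]−=1.6, z[3]+=1.6
R5: Y=0.07752 on G[0,1]
L1: row V4−V2=0, i_L1 at 4,2
L2: row V0−V4=0, i_L2 at 0,4
R6: Y=0.0001517 on G[0,5]
R7: Y=0.005236 on G[4,3]
R8: Y=0.0001748 on G[0,1]
V1: row V2−V1=1.11, i_V1 at 2,1
V2: row V1−V5=10.5, i_V2 at 1,5
solve → V1=-1.110, V2=0.000, V3=46.62, V4=0.000, V5=-11.61
aux → i_L1=0.2472, i_L2=-1.705, i_V1=0.2472, i_V2=0.4482

-0.2441 A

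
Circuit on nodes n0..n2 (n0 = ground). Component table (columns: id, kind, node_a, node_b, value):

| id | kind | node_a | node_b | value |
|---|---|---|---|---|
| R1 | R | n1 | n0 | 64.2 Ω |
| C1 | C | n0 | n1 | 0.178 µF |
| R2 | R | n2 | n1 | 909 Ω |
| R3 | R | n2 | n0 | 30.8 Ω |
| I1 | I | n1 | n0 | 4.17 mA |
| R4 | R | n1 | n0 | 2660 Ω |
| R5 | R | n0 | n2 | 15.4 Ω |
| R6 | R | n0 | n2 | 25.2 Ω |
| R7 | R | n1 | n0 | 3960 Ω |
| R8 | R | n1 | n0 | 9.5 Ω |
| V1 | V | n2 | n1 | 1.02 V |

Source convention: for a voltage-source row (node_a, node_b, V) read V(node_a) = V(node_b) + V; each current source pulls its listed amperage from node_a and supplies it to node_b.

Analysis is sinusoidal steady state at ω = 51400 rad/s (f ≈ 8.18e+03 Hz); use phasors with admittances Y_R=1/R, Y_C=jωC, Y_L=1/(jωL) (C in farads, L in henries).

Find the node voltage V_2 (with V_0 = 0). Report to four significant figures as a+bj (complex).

0.4638+0.01968j V

Apply KCL at each of the 2 non-ground nodes and solve the resulting linear system.
Node n1: branches {R1, C1, R2, I1, R4, R7, R8, V1} → V_1 = -0.5562+0.01968j
Node n2: branches {R2, R3, R5, R6, V1} → V_2 = 0.4638+0.01968j
Source currents: i(V1)=-0.06470-0.002698j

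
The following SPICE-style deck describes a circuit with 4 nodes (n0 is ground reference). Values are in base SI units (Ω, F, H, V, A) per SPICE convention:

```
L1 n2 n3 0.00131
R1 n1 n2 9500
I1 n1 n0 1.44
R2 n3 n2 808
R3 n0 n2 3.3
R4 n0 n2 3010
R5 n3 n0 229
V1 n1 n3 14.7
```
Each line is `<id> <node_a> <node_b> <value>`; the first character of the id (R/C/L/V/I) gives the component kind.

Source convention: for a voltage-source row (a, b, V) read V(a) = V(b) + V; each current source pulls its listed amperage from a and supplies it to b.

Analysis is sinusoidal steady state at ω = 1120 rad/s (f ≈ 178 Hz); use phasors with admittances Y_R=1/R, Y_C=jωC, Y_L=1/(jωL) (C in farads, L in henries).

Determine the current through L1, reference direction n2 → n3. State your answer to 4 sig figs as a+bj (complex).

1.421-0.01178j A

Apply KCL at each of the 3 non-ground nodes and solve the resulting linear system.
Node n1: branches {R1, I1, V1} → V_1 = 10.00-2.055j
Node n2: branches {L1, R1, R2, R3, R4} → V_2 = -4.679+0.02959j
Node n3: branches {L1, R2, R5, V1} → V_3 = -4.696-2.055j
Source currents: i(V1)=-1.442+0.0002195j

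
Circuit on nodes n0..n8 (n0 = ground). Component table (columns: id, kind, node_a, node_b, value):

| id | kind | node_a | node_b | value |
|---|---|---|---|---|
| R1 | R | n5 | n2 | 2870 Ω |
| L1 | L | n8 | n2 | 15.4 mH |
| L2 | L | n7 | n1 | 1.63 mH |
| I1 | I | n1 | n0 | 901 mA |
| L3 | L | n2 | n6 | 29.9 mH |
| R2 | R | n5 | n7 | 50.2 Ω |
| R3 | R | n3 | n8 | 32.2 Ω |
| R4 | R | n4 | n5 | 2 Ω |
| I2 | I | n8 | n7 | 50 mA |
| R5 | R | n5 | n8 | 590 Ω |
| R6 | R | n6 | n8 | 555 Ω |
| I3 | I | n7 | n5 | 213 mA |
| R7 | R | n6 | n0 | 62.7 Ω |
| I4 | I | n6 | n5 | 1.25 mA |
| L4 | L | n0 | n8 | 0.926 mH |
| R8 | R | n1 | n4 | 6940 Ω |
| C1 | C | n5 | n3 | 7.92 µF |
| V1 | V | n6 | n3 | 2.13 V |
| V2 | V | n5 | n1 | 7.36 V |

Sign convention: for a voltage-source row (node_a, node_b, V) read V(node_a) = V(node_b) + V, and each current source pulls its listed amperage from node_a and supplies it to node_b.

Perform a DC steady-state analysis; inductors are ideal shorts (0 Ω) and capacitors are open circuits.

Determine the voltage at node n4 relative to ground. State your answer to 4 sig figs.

-415.9 V

MNA unknowns: 8 node voltages V₁..V_8 plus 6 source currents (L1, L2, L3, L4, V1, V2)
R1: Y=0.0003484 on G[5,2]
L1: row V8−V2=0, i_L1 at 8,2
L2: row V7−V1=0, i_L2 at 7,1
I1: z[1]−=0.901, z[0]+=0.901
L3: row V2−V6=0, i_L3 at 2,6
R2: Y=0.01992 on G[5,7]
R3: Y=0.03106 on G[3,8]
R4: Y=0.5000 on G[4,5]
I2: z[8]−=0.05, z[7]+=0.05
R5: Y=0.001695 on G[5,8]
R6: Y=0.001802 on G[6,8]
I3: z[7]−=0.213, z[5]+=0.213
R7: Y=0.01595 on G[6,0]
I4: z[6]−=0.00125, z[5]+=0.00125
L4: row V0−V8=0, i_L4 at 0,8
R8: Y=0.0001441 on G[1,4]
C1: Y=0.000 on G[5,3]
V1: row V6−V3=2.13, i_V1 at 6,3
V2: row V5−V1=7.36, i_V2 at 5,1
solve → V1=-423.2, V2=0.000, V3=-2.130, V4=-415.9, V5=-415.9, V6=0.000, V7=-423.2, V8=0.000
aux → i_L1=0.08000, i_L2=-0.01639, i_L3=-0.06490, i_L4=0.9010, i_V1=-0.06615, i_V2=0.9163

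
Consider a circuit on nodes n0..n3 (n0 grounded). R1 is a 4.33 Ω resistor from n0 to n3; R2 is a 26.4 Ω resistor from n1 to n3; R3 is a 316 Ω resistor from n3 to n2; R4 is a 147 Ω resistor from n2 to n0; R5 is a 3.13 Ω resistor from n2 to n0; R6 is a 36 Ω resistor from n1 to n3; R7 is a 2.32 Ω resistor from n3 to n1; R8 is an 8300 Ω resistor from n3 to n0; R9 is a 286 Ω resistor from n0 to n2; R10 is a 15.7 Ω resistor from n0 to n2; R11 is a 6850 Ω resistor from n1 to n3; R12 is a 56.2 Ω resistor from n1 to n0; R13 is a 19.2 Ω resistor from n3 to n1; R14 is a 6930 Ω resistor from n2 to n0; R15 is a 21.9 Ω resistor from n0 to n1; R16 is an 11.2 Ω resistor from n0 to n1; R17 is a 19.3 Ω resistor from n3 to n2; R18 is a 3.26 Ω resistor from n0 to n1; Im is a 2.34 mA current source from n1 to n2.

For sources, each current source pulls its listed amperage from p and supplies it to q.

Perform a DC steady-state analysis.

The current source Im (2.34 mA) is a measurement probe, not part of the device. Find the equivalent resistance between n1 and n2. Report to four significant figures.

R_eq = 3.557 Ω

Apply KCL at each of the 3 non-ground nodes and solve the resulting linear system.
Node n1: branches {R2, R6, R7, R11, R12, R13, R15, R16, R18, Im} → V_1 = -0.003335
Node n2: branches {R3, R4, R5, R9, R10, R14, R17, Im} → V_2 = 0.004988
Node n3: branches {R1, R2, R3, R6, R7, R8, R11, R13, R17} → V_3 = -0.001864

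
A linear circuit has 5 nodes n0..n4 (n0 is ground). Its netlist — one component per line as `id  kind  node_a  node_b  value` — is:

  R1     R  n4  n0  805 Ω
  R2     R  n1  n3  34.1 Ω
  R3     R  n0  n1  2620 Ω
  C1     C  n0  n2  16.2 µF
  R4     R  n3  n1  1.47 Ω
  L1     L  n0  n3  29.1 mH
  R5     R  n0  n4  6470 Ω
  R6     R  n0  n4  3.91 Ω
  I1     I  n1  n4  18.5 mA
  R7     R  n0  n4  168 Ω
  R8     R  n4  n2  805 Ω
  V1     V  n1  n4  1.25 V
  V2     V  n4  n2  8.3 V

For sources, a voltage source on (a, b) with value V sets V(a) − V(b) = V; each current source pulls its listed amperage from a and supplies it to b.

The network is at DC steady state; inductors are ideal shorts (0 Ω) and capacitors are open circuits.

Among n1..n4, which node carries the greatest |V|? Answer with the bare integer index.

2

Apply KCL at each of the 4 non-ground nodes and solve the resulting linear system.
Node n1: branches {R2, R3, R4, I1, V1} → V_1 = 0.3380
Node n2: branches {C1, R8, V2} → V_2 = -9.212
Node n3: branches {R2, R4, L1} → V_3 = 0.000
Node n4: branches {R1, R5, R6, I1, R7, R8, V1, V2} → V_4 = -0.9120
Source currents: i(L1)=-0.2398, i(V1)=-0.2585, i(V2)=-0.01031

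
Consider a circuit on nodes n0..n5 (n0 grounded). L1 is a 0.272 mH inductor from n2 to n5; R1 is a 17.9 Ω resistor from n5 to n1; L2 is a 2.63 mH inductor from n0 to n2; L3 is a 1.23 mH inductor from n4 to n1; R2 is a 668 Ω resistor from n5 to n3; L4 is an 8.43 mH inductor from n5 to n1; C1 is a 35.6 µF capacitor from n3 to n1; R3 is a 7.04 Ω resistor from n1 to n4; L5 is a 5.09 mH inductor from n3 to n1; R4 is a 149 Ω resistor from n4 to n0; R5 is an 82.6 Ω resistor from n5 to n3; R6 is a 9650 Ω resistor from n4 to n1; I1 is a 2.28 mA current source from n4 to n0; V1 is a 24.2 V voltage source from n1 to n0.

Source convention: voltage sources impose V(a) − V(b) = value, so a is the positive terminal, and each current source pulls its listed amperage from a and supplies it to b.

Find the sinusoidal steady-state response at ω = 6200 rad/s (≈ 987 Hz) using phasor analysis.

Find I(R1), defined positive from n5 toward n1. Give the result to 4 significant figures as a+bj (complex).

-0.5404+0.5086j A

Element admittances at ω=6200 rad/s:
  Y(L1) = 0.000-0.5930j S between n2,n5
  Y(R1) = 0.05587+0.000j S between n5,n1
  Y(L2) = 0.000-0.06133j S between n0,n2
  Y(L3) = 0.000-0.1311j S between n4,n1
  Y(R2) = 0.001497+0.000j S between n5,n3
  Y(L4) = 0.000-0.01913j S between n5,n1
  Y(C1) = 0.000+0.2207j S between n3,n1
  Y(R3) = 0.1420+0.000j S between n1,n4
  Y(L5) = 0.000-0.03169j S between n3,n1
  Y(R4) = 0.006711+0.000j S between n4,n0
  Y(R5) = 0.01211+0.000j S between n5,n3
  Y(R6) = 0.0001036+0.000j S between n4,n1
  I1: injects 0.00228 A into n0 (from n4)
  V1: constraint V(n1)−V(n0) = 24.2
Assemble and solve the 6×6 MNA system:
  V(n1)=24.20+0.000j  V(n2)=13.17+8.250j  V(n3)=24.80+0.7394j  V(n4)=23.58-0.5488j  V(n5)=14.53+9.103j
  i(V1)=-0.6665+0.8111j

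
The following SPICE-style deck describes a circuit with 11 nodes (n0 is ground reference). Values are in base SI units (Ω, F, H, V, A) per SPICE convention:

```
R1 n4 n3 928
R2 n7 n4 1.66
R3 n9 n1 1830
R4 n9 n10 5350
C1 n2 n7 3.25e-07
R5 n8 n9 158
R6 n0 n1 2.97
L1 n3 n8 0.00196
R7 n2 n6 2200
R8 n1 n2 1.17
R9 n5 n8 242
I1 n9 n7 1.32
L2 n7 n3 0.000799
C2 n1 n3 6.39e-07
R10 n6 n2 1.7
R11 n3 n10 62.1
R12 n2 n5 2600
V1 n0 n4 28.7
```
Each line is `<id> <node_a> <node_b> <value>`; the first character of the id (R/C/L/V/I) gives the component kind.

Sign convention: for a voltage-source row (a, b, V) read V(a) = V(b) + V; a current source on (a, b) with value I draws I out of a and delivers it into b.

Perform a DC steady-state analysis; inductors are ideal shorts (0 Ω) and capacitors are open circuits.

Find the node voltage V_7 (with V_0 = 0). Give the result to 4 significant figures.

-28.49 V

Element admittances at DC:
  Y(R1) = 0.001078 S between n4,n3
  Y(R2) = 0.6024 S between n7,n4
  Y(R3) = 0.0005464 S between n9,n1
  Y(R4) = 0.0001869 S between n9,n10
  Y(C1) = 0.000 S between n2,n7
  Y(R5) = 0.006329 S between n8,n9
  Y(R6) = 0.3367 S between n0,n1
  L1: short n3↔n8 (DC inductor)
  Y(R7) = 0.0004545 S between n2,n6
  Y(R8) = 0.8547 S between n1,n2
  Y(R9) = 0.004132 S between n5,n8
  I1: injects 1.32 A into n7 (from n9)
  L2: short n7↔n3 (DC inductor)
  Y(C2) = 0.000 S between n1,n3
  Y(R10) = 0.5882 S between n6,n2
  Y(R11) = 0.01610 S between n3,n10
  Y(R12) = 0.0003846 S between n2,n5
  V1: constraint V(n0)−V(n4) = 28.7
Assemble and solve the 13×13 MNA system:
  V(n1)=-0.3749  V(n2)=-0.3865  V(n3)=-28.49  V(n4)=-28.70  V(n5)=-26.10  V(n6)=-0.3865  V(n7)=-28.49  V(n8)=-28.49  V(n9)=-213.3  V(n10)=-30.61
  i(L1)=1.160  i(L2)=1.194  i(V1)=-0.1262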